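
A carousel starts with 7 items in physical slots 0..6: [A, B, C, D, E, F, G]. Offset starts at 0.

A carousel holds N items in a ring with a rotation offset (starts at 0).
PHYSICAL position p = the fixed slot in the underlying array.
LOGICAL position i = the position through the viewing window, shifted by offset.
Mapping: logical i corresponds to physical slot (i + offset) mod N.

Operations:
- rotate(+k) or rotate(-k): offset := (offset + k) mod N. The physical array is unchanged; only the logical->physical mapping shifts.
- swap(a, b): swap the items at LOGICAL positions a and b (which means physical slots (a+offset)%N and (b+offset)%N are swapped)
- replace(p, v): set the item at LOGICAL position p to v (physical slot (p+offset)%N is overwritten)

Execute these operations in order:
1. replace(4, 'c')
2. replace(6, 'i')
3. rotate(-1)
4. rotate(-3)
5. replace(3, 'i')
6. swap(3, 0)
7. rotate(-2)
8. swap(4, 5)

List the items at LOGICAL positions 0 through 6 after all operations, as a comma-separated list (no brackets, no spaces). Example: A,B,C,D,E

Answer: B,C,i,c,D,F,A

Derivation:
After op 1 (replace(4, 'c')): offset=0, physical=[A,B,C,D,c,F,G], logical=[A,B,C,D,c,F,G]
After op 2 (replace(6, 'i')): offset=0, physical=[A,B,C,D,c,F,i], logical=[A,B,C,D,c,F,i]
After op 3 (rotate(-1)): offset=6, physical=[A,B,C,D,c,F,i], logical=[i,A,B,C,D,c,F]
After op 4 (rotate(-3)): offset=3, physical=[A,B,C,D,c,F,i], logical=[D,c,F,i,A,B,C]
After op 5 (replace(3, 'i')): offset=3, physical=[A,B,C,D,c,F,i], logical=[D,c,F,i,A,B,C]
After op 6 (swap(3, 0)): offset=3, physical=[A,B,C,i,c,F,D], logical=[i,c,F,D,A,B,C]
After op 7 (rotate(-2)): offset=1, physical=[A,B,C,i,c,F,D], logical=[B,C,i,c,F,D,A]
After op 8 (swap(4, 5)): offset=1, physical=[A,B,C,i,c,D,F], logical=[B,C,i,c,D,F,A]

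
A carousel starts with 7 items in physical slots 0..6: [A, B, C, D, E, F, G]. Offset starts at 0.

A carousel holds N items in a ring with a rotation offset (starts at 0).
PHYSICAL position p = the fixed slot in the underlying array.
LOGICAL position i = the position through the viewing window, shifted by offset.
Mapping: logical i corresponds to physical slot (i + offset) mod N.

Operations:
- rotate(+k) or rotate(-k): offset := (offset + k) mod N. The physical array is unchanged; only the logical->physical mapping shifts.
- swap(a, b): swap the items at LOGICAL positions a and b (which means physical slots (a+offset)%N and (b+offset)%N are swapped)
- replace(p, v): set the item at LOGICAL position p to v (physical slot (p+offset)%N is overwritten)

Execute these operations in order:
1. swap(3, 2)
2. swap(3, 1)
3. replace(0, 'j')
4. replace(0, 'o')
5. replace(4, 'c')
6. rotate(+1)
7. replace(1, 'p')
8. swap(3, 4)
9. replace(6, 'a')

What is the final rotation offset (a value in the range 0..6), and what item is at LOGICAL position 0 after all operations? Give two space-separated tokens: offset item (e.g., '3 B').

Answer: 1 C

Derivation:
After op 1 (swap(3, 2)): offset=0, physical=[A,B,D,C,E,F,G], logical=[A,B,D,C,E,F,G]
After op 2 (swap(3, 1)): offset=0, physical=[A,C,D,B,E,F,G], logical=[A,C,D,B,E,F,G]
After op 3 (replace(0, 'j')): offset=0, physical=[j,C,D,B,E,F,G], logical=[j,C,D,B,E,F,G]
After op 4 (replace(0, 'o')): offset=0, physical=[o,C,D,B,E,F,G], logical=[o,C,D,B,E,F,G]
After op 5 (replace(4, 'c')): offset=0, physical=[o,C,D,B,c,F,G], logical=[o,C,D,B,c,F,G]
After op 6 (rotate(+1)): offset=1, physical=[o,C,D,B,c,F,G], logical=[C,D,B,c,F,G,o]
After op 7 (replace(1, 'p')): offset=1, physical=[o,C,p,B,c,F,G], logical=[C,p,B,c,F,G,o]
After op 8 (swap(3, 4)): offset=1, physical=[o,C,p,B,F,c,G], logical=[C,p,B,F,c,G,o]
After op 9 (replace(6, 'a')): offset=1, physical=[a,C,p,B,F,c,G], logical=[C,p,B,F,c,G,a]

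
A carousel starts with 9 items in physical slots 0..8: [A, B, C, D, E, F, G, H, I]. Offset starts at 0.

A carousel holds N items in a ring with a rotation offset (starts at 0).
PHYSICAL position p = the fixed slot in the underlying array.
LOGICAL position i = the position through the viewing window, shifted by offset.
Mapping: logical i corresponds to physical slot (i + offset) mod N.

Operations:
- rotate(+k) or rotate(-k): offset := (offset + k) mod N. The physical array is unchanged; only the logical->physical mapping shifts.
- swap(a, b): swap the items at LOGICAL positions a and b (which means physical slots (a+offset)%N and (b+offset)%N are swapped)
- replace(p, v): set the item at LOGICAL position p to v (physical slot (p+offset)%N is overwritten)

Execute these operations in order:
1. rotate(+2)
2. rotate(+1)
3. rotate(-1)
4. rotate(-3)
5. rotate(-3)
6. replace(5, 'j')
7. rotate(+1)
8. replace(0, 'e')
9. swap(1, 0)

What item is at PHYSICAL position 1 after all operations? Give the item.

Answer: j

Derivation:
After op 1 (rotate(+2)): offset=2, physical=[A,B,C,D,E,F,G,H,I], logical=[C,D,E,F,G,H,I,A,B]
After op 2 (rotate(+1)): offset=3, physical=[A,B,C,D,E,F,G,H,I], logical=[D,E,F,G,H,I,A,B,C]
After op 3 (rotate(-1)): offset=2, physical=[A,B,C,D,E,F,G,H,I], logical=[C,D,E,F,G,H,I,A,B]
After op 4 (rotate(-3)): offset=8, physical=[A,B,C,D,E,F,G,H,I], logical=[I,A,B,C,D,E,F,G,H]
After op 5 (rotate(-3)): offset=5, physical=[A,B,C,D,E,F,G,H,I], logical=[F,G,H,I,A,B,C,D,E]
After op 6 (replace(5, 'j')): offset=5, physical=[A,j,C,D,E,F,G,H,I], logical=[F,G,H,I,A,j,C,D,E]
After op 7 (rotate(+1)): offset=6, physical=[A,j,C,D,E,F,G,H,I], logical=[G,H,I,A,j,C,D,E,F]
After op 8 (replace(0, 'e')): offset=6, physical=[A,j,C,D,E,F,e,H,I], logical=[e,H,I,A,j,C,D,E,F]
After op 9 (swap(1, 0)): offset=6, physical=[A,j,C,D,E,F,H,e,I], logical=[H,e,I,A,j,C,D,E,F]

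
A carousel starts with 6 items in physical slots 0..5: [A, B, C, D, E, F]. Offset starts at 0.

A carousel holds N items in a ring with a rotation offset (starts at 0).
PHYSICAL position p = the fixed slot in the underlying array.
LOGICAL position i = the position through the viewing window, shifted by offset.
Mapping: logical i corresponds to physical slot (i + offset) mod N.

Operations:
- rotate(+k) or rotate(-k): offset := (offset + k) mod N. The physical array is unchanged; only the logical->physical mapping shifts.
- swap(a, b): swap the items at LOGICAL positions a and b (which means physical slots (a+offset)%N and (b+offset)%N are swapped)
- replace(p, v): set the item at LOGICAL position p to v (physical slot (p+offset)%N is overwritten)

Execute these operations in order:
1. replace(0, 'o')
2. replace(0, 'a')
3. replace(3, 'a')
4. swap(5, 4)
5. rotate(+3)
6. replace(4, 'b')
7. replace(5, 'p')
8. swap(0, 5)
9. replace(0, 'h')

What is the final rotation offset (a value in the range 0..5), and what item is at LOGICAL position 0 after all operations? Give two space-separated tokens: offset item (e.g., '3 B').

After op 1 (replace(0, 'o')): offset=0, physical=[o,B,C,D,E,F], logical=[o,B,C,D,E,F]
After op 2 (replace(0, 'a')): offset=0, physical=[a,B,C,D,E,F], logical=[a,B,C,D,E,F]
After op 3 (replace(3, 'a')): offset=0, physical=[a,B,C,a,E,F], logical=[a,B,C,a,E,F]
After op 4 (swap(5, 4)): offset=0, physical=[a,B,C,a,F,E], logical=[a,B,C,a,F,E]
After op 5 (rotate(+3)): offset=3, physical=[a,B,C,a,F,E], logical=[a,F,E,a,B,C]
After op 6 (replace(4, 'b')): offset=3, physical=[a,b,C,a,F,E], logical=[a,F,E,a,b,C]
After op 7 (replace(5, 'p')): offset=3, physical=[a,b,p,a,F,E], logical=[a,F,E,a,b,p]
After op 8 (swap(0, 5)): offset=3, physical=[a,b,a,p,F,E], logical=[p,F,E,a,b,a]
After op 9 (replace(0, 'h')): offset=3, physical=[a,b,a,h,F,E], logical=[h,F,E,a,b,a]

Answer: 3 h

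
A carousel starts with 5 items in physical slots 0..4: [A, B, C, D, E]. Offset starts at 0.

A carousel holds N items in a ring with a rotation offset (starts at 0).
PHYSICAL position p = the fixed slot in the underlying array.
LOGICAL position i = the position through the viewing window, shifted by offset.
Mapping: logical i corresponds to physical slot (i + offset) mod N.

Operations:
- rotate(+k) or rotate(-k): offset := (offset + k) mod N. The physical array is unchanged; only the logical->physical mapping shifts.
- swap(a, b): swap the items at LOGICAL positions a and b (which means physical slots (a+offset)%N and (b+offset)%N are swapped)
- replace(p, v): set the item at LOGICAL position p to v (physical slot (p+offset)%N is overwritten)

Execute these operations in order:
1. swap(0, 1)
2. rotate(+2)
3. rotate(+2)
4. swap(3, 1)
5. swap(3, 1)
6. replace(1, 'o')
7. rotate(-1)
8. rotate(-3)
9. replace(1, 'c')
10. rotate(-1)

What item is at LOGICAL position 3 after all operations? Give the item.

After op 1 (swap(0, 1)): offset=0, physical=[B,A,C,D,E], logical=[B,A,C,D,E]
After op 2 (rotate(+2)): offset=2, physical=[B,A,C,D,E], logical=[C,D,E,B,A]
After op 3 (rotate(+2)): offset=4, physical=[B,A,C,D,E], logical=[E,B,A,C,D]
After op 4 (swap(3, 1)): offset=4, physical=[C,A,B,D,E], logical=[E,C,A,B,D]
After op 5 (swap(3, 1)): offset=4, physical=[B,A,C,D,E], logical=[E,B,A,C,D]
After op 6 (replace(1, 'o')): offset=4, physical=[o,A,C,D,E], logical=[E,o,A,C,D]
After op 7 (rotate(-1)): offset=3, physical=[o,A,C,D,E], logical=[D,E,o,A,C]
After op 8 (rotate(-3)): offset=0, physical=[o,A,C,D,E], logical=[o,A,C,D,E]
After op 9 (replace(1, 'c')): offset=0, physical=[o,c,C,D,E], logical=[o,c,C,D,E]
After op 10 (rotate(-1)): offset=4, physical=[o,c,C,D,E], logical=[E,o,c,C,D]

Answer: C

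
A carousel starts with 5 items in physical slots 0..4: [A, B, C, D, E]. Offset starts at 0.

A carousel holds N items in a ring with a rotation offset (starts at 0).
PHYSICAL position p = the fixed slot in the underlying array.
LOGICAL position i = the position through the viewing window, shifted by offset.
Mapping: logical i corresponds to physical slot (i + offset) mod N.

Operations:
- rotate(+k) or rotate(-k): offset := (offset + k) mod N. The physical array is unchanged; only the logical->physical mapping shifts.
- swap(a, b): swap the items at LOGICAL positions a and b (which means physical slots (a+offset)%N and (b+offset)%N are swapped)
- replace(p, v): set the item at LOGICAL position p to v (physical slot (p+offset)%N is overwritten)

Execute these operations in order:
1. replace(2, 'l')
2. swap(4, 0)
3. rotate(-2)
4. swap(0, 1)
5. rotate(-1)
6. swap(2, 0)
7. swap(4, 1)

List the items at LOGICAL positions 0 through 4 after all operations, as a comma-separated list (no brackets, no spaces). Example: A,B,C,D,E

After op 1 (replace(2, 'l')): offset=0, physical=[A,B,l,D,E], logical=[A,B,l,D,E]
After op 2 (swap(4, 0)): offset=0, physical=[E,B,l,D,A], logical=[E,B,l,D,A]
After op 3 (rotate(-2)): offset=3, physical=[E,B,l,D,A], logical=[D,A,E,B,l]
After op 4 (swap(0, 1)): offset=3, physical=[E,B,l,A,D], logical=[A,D,E,B,l]
After op 5 (rotate(-1)): offset=2, physical=[E,B,l,A,D], logical=[l,A,D,E,B]
After op 6 (swap(2, 0)): offset=2, physical=[E,B,D,A,l], logical=[D,A,l,E,B]
After op 7 (swap(4, 1)): offset=2, physical=[E,A,D,B,l], logical=[D,B,l,E,A]

Answer: D,B,l,E,A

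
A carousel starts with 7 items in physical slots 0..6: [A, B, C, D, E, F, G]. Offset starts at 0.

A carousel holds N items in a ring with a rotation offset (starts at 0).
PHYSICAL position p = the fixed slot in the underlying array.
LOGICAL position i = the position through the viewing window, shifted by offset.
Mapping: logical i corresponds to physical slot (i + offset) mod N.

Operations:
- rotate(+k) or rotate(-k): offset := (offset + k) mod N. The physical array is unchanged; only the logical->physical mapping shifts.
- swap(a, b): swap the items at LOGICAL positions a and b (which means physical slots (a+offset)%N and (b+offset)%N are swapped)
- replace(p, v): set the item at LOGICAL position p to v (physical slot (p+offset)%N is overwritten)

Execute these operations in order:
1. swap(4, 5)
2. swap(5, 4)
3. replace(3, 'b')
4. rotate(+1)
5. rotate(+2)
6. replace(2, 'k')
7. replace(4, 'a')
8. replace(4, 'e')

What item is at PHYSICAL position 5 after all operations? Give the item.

After op 1 (swap(4, 5)): offset=0, physical=[A,B,C,D,F,E,G], logical=[A,B,C,D,F,E,G]
After op 2 (swap(5, 4)): offset=0, physical=[A,B,C,D,E,F,G], logical=[A,B,C,D,E,F,G]
After op 3 (replace(3, 'b')): offset=0, physical=[A,B,C,b,E,F,G], logical=[A,B,C,b,E,F,G]
After op 4 (rotate(+1)): offset=1, physical=[A,B,C,b,E,F,G], logical=[B,C,b,E,F,G,A]
After op 5 (rotate(+2)): offset=3, physical=[A,B,C,b,E,F,G], logical=[b,E,F,G,A,B,C]
After op 6 (replace(2, 'k')): offset=3, physical=[A,B,C,b,E,k,G], logical=[b,E,k,G,A,B,C]
After op 7 (replace(4, 'a')): offset=3, physical=[a,B,C,b,E,k,G], logical=[b,E,k,G,a,B,C]
After op 8 (replace(4, 'e')): offset=3, physical=[e,B,C,b,E,k,G], logical=[b,E,k,G,e,B,C]

Answer: k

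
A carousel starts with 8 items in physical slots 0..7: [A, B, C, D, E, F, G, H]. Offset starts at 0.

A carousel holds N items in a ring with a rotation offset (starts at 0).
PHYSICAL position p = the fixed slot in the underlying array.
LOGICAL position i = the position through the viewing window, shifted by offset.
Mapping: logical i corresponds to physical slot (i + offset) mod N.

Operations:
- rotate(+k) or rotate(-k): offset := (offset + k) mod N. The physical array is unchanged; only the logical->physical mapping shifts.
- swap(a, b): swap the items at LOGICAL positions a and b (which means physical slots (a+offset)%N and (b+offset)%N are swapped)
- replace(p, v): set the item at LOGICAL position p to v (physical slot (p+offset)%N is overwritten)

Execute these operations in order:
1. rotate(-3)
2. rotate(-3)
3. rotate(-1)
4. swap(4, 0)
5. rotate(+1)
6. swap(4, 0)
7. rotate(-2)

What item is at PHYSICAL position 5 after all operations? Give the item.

Answer: B

Derivation:
After op 1 (rotate(-3)): offset=5, physical=[A,B,C,D,E,F,G,H], logical=[F,G,H,A,B,C,D,E]
After op 2 (rotate(-3)): offset=2, physical=[A,B,C,D,E,F,G,H], logical=[C,D,E,F,G,H,A,B]
After op 3 (rotate(-1)): offset=1, physical=[A,B,C,D,E,F,G,H], logical=[B,C,D,E,F,G,H,A]
After op 4 (swap(4, 0)): offset=1, physical=[A,F,C,D,E,B,G,H], logical=[F,C,D,E,B,G,H,A]
After op 5 (rotate(+1)): offset=2, physical=[A,F,C,D,E,B,G,H], logical=[C,D,E,B,G,H,A,F]
After op 6 (swap(4, 0)): offset=2, physical=[A,F,G,D,E,B,C,H], logical=[G,D,E,B,C,H,A,F]
After op 7 (rotate(-2)): offset=0, physical=[A,F,G,D,E,B,C,H], logical=[A,F,G,D,E,B,C,H]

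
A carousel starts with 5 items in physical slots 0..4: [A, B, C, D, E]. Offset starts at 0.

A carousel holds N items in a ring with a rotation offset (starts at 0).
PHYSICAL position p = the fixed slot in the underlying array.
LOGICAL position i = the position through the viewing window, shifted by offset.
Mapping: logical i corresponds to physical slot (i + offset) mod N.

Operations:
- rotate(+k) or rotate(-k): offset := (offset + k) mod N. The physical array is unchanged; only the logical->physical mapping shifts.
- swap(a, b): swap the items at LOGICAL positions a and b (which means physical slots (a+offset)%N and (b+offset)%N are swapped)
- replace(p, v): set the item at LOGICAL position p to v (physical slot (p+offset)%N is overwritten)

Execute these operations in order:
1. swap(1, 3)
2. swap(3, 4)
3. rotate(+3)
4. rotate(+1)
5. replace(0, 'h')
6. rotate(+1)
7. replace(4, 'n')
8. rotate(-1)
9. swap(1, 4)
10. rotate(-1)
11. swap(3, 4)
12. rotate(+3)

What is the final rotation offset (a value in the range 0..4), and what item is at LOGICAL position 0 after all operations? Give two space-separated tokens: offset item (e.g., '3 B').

After op 1 (swap(1, 3)): offset=0, physical=[A,D,C,B,E], logical=[A,D,C,B,E]
After op 2 (swap(3, 4)): offset=0, physical=[A,D,C,E,B], logical=[A,D,C,E,B]
After op 3 (rotate(+3)): offset=3, physical=[A,D,C,E,B], logical=[E,B,A,D,C]
After op 4 (rotate(+1)): offset=4, physical=[A,D,C,E,B], logical=[B,A,D,C,E]
After op 5 (replace(0, 'h')): offset=4, physical=[A,D,C,E,h], logical=[h,A,D,C,E]
After op 6 (rotate(+1)): offset=0, physical=[A,D,C,E,h], logical=[A,D,C,E,h]
After op 7 (replace(4, 'n')): offset=0, physical=[A,D,C,E,n], logical=[A,D,C,E,n]
After op 8 (rotate(-1)): offset=4, physical=[A,D,C,E,n], logical=[n,A,D,C,E]
After op 9 (swap(1, 4)): offset=4, physical=[E,D,C,A,n], logical=[n,E,D,C,A]
After op 10 (rotate(-1)): offset=3, physical=[E,D,C,A,n], logical=[A,n,E,D,C]
After op 11 (swap(3, 4)): offset=3, physical=[E,C,D,A,n], logical=[A,n,E,C,D]
After op 12 (rotate(+3)): offset=1, physical=[E,C,D,A,n], logical=[C,D,A,n,E]

Answer: 1 C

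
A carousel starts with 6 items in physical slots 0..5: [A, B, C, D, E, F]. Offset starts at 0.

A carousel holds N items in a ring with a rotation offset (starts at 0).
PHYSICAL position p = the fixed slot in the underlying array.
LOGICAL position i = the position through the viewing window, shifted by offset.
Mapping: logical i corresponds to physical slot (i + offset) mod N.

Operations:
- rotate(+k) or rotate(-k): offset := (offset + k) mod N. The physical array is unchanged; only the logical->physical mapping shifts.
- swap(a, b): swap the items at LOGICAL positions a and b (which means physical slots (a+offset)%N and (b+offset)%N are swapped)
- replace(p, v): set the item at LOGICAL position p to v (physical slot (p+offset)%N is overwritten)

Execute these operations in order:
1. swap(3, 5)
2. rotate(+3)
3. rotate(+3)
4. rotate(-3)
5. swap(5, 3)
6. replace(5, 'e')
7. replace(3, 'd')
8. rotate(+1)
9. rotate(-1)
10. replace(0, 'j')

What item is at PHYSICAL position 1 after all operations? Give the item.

After op 1 (swap(3, 5)): offset=0, physical=[A,B,C,F,E,D], logical=[A,B,C,F,E,D]
After op 2 (rotate(+3)): offset=3, physical=[A,B,C,F,E,D], logical=[F,E,D,A,B,C]
After op 3 (rotate(+3)): offset=0, physical=[A,B,C,F,E,D], logical=[A,B,C,F,E,D]
After op 4 (rotate(-3)): offset=3, physical=[A,B,C,F,E,D], logical=[F,E,D,A,B,C]
After op 5 (swap(5, 3)): offset=3, physical=[C,B,A,F,E,D], logical=[F,E,D,C,B,A]
After op 6 (replace(5, 'e')): offset=3, physical=[C,B,e,F,E,D], logical=[F,E,D,C,B,e]
After op 7 (replace(3, 'd')): offset=3, physical=[d,B,e,F,E,D], logical=[F,E,D,d,B,e]
After op 8 (rotate(+1)): offset=4, physical=[d,B,e,F,E,D], logical=[E,D,d,B,e,F]
After op 9 (rotate(-1)): offset=3, physical=[d,B,e,F,E,D], logical=[F,E,D,d,B,e]
After op 10 (replace(0, 'j')): offset=3, physical=[d,B,e,j,E,D], logical=[j,E,D,d,B,e]

Answer: B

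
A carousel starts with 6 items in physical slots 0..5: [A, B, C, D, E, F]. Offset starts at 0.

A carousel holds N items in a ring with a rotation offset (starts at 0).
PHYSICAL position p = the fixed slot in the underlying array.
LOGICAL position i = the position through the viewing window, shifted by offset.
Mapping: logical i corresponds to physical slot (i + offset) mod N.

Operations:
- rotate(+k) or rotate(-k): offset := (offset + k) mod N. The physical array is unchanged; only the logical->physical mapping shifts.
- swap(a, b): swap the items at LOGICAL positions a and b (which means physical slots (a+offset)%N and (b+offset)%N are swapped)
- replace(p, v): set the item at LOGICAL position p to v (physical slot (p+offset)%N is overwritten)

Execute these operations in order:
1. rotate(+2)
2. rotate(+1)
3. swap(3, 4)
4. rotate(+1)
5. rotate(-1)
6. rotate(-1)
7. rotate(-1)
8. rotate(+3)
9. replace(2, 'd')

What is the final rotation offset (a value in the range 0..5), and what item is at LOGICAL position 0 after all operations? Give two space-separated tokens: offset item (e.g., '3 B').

After op 1 (rotate(+2)): offset=2, physical=[A,B,C,D,E,F], logical=[C,D,E,F,A,B]
After op 2 (rotate(+1)): offset=3, physical=[A,B,C,D,E,F], logical=[D,E,F,A,B,C]
After op 3 (swap(3, 4)): offset=3, physical=[B,A,C,D,E,F], logical=[D,E,F,B,A,C]
After op 4 (rotate(+1)): offset=4, physical=[B,A,C,D,E,F], logical=[E,F,B,A,C,D]
After op 5 (rotate(-1)): offset=3, physical=[B,A,C,D,E,F], logical=[D,E,F,B,A,C]
After op 6 (rotate(-1)): offset=2, physical=[B,A,C,D,E,F], logical=[C,D,E,F,B,A]
After op 7 (rotate(-1)): offset=1, physical=[B,A,C,D,E,F], logical=[A,C,D,E,F,B]
After op 8 (rotate(+3)): offset=4, physical=[B,A,C,D,E,F], logical=[E,F,B,A,C,D]
After op 9 (replace(2, 'd')): offset=4, physical=[d,A,C,D,E,F], logical=[E,F,d,A,C,D]

Answer: 4 E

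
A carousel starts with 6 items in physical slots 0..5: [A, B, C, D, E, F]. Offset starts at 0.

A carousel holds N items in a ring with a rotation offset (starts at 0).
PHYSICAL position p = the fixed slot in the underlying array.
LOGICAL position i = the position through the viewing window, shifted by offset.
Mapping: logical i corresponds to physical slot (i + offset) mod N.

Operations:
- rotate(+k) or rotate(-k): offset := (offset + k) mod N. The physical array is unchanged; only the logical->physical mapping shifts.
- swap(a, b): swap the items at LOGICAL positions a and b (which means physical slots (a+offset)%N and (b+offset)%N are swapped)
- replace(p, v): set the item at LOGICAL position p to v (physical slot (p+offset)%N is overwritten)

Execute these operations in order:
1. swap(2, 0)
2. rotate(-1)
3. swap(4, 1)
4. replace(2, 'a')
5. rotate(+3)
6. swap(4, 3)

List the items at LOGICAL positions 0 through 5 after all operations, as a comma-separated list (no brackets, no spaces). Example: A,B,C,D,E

After op 1 (swap(2, 0)): offset=0, physical=[C,B,A,D,E,F], logical=[C,B,A,D,E,F]
After op 2 (rotate(-1)): offset=5, physical=[C,B,A,D,E,F], logical=[F,C,B,A,D,E]
After op 3 (swap(4, 1)): offset=5, physical=[D,B,A,C,E,F], logical=[F,D,B,A,C,E]
After op 4 (replace(2, 'a')): offset=5, physical=[D,a,A,C,E,F], logical=[F,D,a,A,C,E]
After op 5 (rotate(+3)): offset=2, physical=[D,a,A,C,E,F], logical=[A,C,E,F,D,a]
After op 6 (swap(4, 3)): offset=2, physical=[F,a,A,C,E,D], logical=[A,C,E,D,F,a]

Answer: A,C,E,D,F,a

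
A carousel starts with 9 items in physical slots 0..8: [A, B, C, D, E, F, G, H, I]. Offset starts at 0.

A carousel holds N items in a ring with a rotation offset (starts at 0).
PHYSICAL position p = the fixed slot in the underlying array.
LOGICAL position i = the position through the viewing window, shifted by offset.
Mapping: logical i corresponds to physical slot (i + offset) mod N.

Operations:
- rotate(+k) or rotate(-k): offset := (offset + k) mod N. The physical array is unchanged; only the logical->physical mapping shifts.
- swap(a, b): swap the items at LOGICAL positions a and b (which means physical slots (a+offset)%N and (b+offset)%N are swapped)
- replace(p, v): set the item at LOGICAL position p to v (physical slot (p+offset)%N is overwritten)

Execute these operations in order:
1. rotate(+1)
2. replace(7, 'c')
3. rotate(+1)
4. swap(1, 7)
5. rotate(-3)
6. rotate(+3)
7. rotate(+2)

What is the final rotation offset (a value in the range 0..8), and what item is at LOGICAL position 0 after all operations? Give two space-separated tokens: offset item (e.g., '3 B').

Answer: 4 E

Derivation:
After op 1 (rotate(+1)): offset=1, physical=[A,B,C,D,E,F,G,H,I], logical=[B,C,D,E,F,G,H,I,A]
After op 2 (replace(7, 'c')): offset=1, physical=[A,B,C,D,E,F,G,H,c], logical=[B,C,D,E,F,G,H,c,A]
After op 3 (rotate(+1)): offset=2, physical=[A,B,C,D,E,F,G,H,c], logical=[C,D,E,F,G,H,c,A,B]
After op 4 (swap(1, 7)): offset=2, physical=[D,B,C,A,E,F,G,H,c], logical=[C,A,E,F,G,H,c,D,B]
After op 5 (rotate(-3)): offset=8, physical=[D,B,C,A,E,F,G,H,c], logical=[c,D,B,C,A,E,F,G,H]
After op 6 (rotate(+3)): offset=2, physical=[D,B,C,A,E,F,G,H,c], logical=[C,A,E,F,G,H,c,D,B]
After op 7 (rotate(+2)): offset=4, physical=[D,B,C,A,E,F,G,H,c], logical=[E,F,G,H,c,D,B,C,A]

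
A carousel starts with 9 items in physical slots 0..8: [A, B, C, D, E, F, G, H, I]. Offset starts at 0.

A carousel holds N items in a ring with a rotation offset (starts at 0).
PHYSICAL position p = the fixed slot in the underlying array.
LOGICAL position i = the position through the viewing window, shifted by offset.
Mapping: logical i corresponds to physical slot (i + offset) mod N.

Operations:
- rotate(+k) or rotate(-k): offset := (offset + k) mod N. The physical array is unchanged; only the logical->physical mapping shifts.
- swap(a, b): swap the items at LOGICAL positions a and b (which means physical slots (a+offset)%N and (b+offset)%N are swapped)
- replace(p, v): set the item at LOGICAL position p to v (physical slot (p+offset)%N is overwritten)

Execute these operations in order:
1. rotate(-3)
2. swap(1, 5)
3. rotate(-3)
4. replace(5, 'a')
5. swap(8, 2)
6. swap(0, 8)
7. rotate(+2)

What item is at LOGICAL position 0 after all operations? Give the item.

After op 1 (rotate(-3)): offset=6, physical=[A,B,C,D,E,F,G,H,I], logical=[G,H,I,A,B,C,D,E,F]
After op 2 (swap(1, 5)): offset=6, physical=[A,B,H,D,E,F,G,C,I], logical=[G,C,I,A,B,H,D,E,F]
After op 3 (rotate(-3)): offset=3, physical=[A,B,H,D,E,F,G,C,I], logical=[D,E,F,G,C,I,A,B,H]
After op 4 (replace(5, 'a')): offset=3, physical=[A,B,H,D,E,F,G,C,a], logical=[D,E,F,G,C,a,A,B,H]
After op 5 (swap(8, 2)): offset=3, physical=[A,B,F,D,E,H,G,C,a], logical=[D,E,H,G,C,a,A,B,F]
After op 6 (swap(0, 8)): offset=3, physical=[A,B,D,F,E,H,G,C,a], logical=[F,E,H,G,C,a,A,B,D]
After op 7 (rotate(+2)): offset=5, physical=[A,B,D,F,E,H,G,C,a], logical=[H,G,C,a,A,B,D,F,E]

Answer: H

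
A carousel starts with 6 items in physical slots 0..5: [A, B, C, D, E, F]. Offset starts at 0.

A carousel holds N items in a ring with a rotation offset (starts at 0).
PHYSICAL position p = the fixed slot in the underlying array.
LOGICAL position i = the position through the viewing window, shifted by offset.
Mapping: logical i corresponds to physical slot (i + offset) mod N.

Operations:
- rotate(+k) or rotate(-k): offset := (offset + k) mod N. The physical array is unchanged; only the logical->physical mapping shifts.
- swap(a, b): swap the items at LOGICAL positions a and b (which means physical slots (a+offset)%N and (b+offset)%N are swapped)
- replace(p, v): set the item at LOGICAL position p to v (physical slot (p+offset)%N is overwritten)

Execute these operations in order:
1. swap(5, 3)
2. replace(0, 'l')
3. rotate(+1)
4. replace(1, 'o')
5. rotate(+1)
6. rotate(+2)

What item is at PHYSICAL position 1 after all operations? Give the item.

Answer: B

Derivation:
After op 1 (swap(5, 3)): offset=0, physical=[A,B,C,F,E,D], logical=[A,B,C,F,E,D]
After op 2 (replace(0, 'l')): offset=0, physical=[l,B,C,F,E,D], logical=[l,B,C,F,E,D]
After op 3 (rotate(+1)): offset=1, physical=[l,B,C,F,E,D], logical=[B,C,F,E,D,l]
After op 4 (replace(1, 'o')): offset=1, physical=[l,B,o,F,E,D], logical=[B,o,F,E,D,l]
After op 5 (rotate(+1)): offset=2, physical=[l,B,o,F,E,D], logical=[o,F,E,D,l,B]
After op 6 (rotate(+2)): offset=4, physical=[l,B,o,F,E,D], logical=[E,D,l,B,o,F]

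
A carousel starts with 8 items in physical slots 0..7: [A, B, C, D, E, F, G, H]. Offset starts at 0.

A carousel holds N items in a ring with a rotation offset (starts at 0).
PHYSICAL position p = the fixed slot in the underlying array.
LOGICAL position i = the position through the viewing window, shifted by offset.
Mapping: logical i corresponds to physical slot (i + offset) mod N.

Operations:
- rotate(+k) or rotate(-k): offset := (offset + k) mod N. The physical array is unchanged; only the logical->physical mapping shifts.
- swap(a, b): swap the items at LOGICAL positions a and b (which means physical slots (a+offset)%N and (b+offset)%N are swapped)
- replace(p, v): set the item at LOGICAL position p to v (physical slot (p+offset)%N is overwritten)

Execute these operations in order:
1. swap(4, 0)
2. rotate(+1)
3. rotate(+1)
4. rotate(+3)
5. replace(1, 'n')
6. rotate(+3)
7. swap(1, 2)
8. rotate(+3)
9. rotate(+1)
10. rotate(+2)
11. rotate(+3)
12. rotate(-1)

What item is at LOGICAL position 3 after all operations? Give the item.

Answer: D

Derivation:
After op 1 (swap(4, 0)): offset=0, physical=[E,B,C,D,A,F,G,H], logical=[E,B,C,D,A,F,G,H]
After op 2 (rotate(+1)): offset=1, physical=[E,B,C,D,A,F,G,H], logical=[B,C,D,A,F,G,H,E]
After op 3 (rotate(+1)): offset=2, physical=[E,B,C,D,A,F,G,H], logical=[C,D,A,F,G,H,E,B]
After op 4 (rotate(+3)): offset=5, physical=[E,B,C,D,A,F,G,H], logical=[F,G,H,E,B,C,D,A]
After op 5 (replace(1, 'n')): offset=5, physical=[E,B,C,D,A,F,n,H], logical=[F,n,H,E,B,C,D,A]
After op 6 (rotate(+3)): offset=0, physical=[E,B,C,D,A,F,n,H], logical=[E,B,C,D,A,F,n,H]
After op 7 (swap(1, 2)): offset=0, physical=[E,C,B,D,A,F,n,H], logical=[E,C,B,D,A,F,n,H]
After op 8 (rotate(+3)): offset=3, physical=[E,C,B,D,A,F,n,H], logical=[D,A,F,n,H,E,C,B]
After op 9 (rotate(+1)): offset=4, physical=[E,C,B,D,A,F,n,H], logical=[A,F,n,H,E,C,B,D]
After op 10 (rotate(+2)): offset=6, physical=[E,C,B,D,A,F,n,H], logical=[n,H,E,C,B,D,A,F]
After op 11 (rotate(+3)): offset=1, physical=[E,C,B,D,A,F,n,H], logical=[C,B,D,A,F,n,H,E]
After op 12 (rotate(-1)): offset=0, physical=[E,C,B,D,A,F,n,H], logical=[E,C,B,D,A,F,n,H]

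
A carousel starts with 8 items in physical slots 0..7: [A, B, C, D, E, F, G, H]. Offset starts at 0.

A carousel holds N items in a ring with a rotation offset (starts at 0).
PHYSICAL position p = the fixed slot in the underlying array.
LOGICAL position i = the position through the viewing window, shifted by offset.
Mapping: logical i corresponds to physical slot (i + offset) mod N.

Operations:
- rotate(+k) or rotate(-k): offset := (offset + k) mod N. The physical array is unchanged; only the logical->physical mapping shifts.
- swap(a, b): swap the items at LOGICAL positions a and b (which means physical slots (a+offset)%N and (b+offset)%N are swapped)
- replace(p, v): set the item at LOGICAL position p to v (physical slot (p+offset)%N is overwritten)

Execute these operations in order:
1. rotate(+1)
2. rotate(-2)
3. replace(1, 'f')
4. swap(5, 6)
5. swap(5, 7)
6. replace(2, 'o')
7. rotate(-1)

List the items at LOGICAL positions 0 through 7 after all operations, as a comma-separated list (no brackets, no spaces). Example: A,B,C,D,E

Answer: F,H,f,o,C,D,G,E

Derivation:
After op 1 (rotate(+1)): offset=1, physical=[A,B,C,D,E,F,G,H], logical=[B,C,D,E,F,G,H,A]
After op 2 (rotate(-2)): offset=7, physical=[A,B,C,D,E,F,G,H], logical=[H,A,B,C,D,E,F,G]
After op 3 (replace(1, 'f')): offset=7, physical=[f,B,C,D,E,F,G,H], logical=[H,f,B,C,D,E,F,G]
After op 4 (swap(5, 6)): offset=7, physical=[f,B,C,D,F,E,G,H], logical=[H,f,B,C,D,F,E,G]
After op 5 (swap(5, 7)): offset=7, physical=[f,B,C,D,G,E,F,H], logical=[H,f,B,C,D,G,E,F]
After op 6 (replace(2, 'o')): offset=7, physical=[f,o,C,D,G,E,F,H], logical=[H,f,o,C,D,G,E,F]
After op 7 (rotate(-1)): offset=6, physical=[f,o,C,D,G,E,F,H], logical=[F,H,f,o,C,D,G,E]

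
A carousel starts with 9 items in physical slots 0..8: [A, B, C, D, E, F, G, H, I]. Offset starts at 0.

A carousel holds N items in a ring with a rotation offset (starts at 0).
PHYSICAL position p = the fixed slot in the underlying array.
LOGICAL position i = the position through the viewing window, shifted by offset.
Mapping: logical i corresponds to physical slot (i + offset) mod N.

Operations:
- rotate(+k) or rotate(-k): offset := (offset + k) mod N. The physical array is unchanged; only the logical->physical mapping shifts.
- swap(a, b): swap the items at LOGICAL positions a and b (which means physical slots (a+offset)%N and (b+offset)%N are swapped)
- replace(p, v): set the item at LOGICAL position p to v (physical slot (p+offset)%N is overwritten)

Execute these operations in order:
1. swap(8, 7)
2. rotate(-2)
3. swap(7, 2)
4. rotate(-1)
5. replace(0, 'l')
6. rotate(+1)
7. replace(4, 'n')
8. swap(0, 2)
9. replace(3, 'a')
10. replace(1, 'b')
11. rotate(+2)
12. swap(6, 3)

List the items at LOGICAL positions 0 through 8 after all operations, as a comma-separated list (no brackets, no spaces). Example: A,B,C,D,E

After op 1 (swap(8, 7)): offset=0, physical=[A,B,C,D,E,F,G,I,H], logical=[A,B,C,D,E,F,G,I,H]
After op 2 (rotate(-2)): offset=7, physical=[A,B,C,D,E,F,G,I,H], logical=[I,H,A,B,C,D,E,F,G]
After op 3 (swap(7, 2)): offset=7, physical=[F,B,C,D,E,A,G,I,H], logical=[I,H,F,B,C,D,E,A,G]
After op 4 (rotate(-1)): offset=6, physical=[F,B,C,D,E,A,G,I,H], logical=[G,I,H,F,B,C,D,E,A]
After op 5 (replace(0, 'l')): offset=6, physical=[F,B,C,D,E,A,l,I,H], logical=[l,I,H,F,B,C,D,E,A]
After op 6 (rotate(+1)): offset=7, physical=[F,B,C,D,E,A,l,I,H], logical=[I,H,F,B,C,D,E,A,l]
After op 7 (replace(4, 'n')): offset=7, physical=[F,B,n,D,E,A,l,I,H], logical=[I,H,F,B,n,D,E,A,l]
After op 8 (swap(0, 2)): offset=7, physical=[I,B,n,D,E,A,l,F,H], logical=[F,H,I,B,n,D,E,A,l]
After op 9 (replace(3, 'a')): offset=7, physical=[I,a,n,D,E,A,l,F,H], logical=[F,H,I,a,n,D,E,A,l]
After op 10 (replace(1, 'b')): offset=7, physical=[I,a,n,D,E,A,l,F,b], logical=[F,b,I,a,n,D,E,A,l]
After op 11 (rotate(+2)): offset=0, physical=[I,a,n,D,E,A,l,F,b], logical=[I,a,n,D,E,A,l,F,b]
After op 12 (swap(6, 3)): offset=0, physical=[I,a,n,l,E,A,D,F,b], logical=[I,a,n,l,E,A,D,F,b]

Answer: I,a,n,l,E,A,D,F,b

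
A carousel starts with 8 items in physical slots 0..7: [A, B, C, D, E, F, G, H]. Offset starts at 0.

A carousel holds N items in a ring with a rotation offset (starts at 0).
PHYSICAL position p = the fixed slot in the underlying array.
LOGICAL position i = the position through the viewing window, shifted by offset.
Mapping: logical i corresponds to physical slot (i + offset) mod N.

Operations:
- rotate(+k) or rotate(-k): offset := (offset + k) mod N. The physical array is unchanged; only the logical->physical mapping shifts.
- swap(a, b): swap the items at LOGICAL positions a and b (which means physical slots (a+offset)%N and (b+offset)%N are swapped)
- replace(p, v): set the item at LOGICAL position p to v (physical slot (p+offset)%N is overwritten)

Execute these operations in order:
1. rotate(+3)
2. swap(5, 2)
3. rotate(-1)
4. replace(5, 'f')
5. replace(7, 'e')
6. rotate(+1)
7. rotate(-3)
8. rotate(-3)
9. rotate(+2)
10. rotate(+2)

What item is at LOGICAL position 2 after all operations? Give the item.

Answer: D

Derivation:
After op 1 (rotate(+3)): offset=3, physical=[A,B,C,D,E,F,G,H], logical=[D,E,F,G,H,A,B,C]
After op 2 (swap(5, 2)): offset=3, physical=[F,B,C,D,E,A,G,H], logical=[D,E,A,G,H,F,B,C]
After op 3 (rotate(-1)): offset=2, physical=[F,B,C,D,E,A,G,H], logical=[C,D,E,A,G,H,F,B]
After op 4 (replace(5, 'f')): offset=2, physical=[F,B,C,D,E,A,G,f], logical=[C,D,E,A,G,f,F,B]
After op 5 (replace(7, 'e')): offset=2, physical=[F,e,C,D,E,A,G,f], logical=[C,D,E,A,G,f,F,e]
After op 6 (rotate(+1)): offset=3, physical=[F,e,C,D,E,A,G,f], logical=[D,E,A,G,f,F,e,C]
After op 7 (rotate(-3)): offset=0, physical=[F,e,C,D,E,A,G,f], logical=[F,e,C,D,E,A,G,f]
After op 8 (rotate(-3)): offset=5, physical=[F,e,C,D,E,A,G,f], logical=[A,G,f,F,e,C,D,E]
After op 9 (rotate(+2)): offset=7, physical=[F,e,C,D,E,A,G,f], logical=[f,F,e,C,D,E,A,G]
After op 10 (rotate(+2)): offset=1, physical=[F,e,C,D,E,A,G,f], logical=[e,C,D,E,A,G,f,F]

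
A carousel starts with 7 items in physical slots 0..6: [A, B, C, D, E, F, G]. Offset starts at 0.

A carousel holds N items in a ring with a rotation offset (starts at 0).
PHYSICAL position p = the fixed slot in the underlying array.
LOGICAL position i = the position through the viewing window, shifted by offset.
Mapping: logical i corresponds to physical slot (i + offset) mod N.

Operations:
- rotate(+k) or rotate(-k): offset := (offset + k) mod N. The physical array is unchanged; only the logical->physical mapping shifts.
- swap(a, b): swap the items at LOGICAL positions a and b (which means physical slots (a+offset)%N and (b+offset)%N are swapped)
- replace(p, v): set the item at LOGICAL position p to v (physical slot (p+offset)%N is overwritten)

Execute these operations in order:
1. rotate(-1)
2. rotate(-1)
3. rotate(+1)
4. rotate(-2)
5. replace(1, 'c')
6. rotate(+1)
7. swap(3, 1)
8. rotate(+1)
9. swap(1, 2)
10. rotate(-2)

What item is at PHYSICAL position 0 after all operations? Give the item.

After op 1 (rotate(-1)): offset=6, physical=[A,B,C,D,E,F,G], logical=[G,A,B,C,D,E,F]
After op 2 (rotate(-1)): offset=5, physical=[A,B,C,D,E,F,G], logical=[F,G,A,B,C,D,E]
After op 3 (rotate(+1)): offset=6, physical=[A,B,C,D,E,F,G], logical=[G,A,B,C,D,E,F]
After op 4 (rotate(-2)): offset=4, physical=[A,B,C,D,E,F,G], logical=[E,F,G,A,B,C,D]
After op 5 (replace(1, 'c')): offset=4, physical=[A,B,C,D,E,c,G], logical=[E,c,G,A,B,C,D]
After op 6 (rotate(+1)): offset=5, physical=[A,B,C,D,E,c,G], logical=[c,G,A,B,C,D,E]
After op 7 (swap(3, 1)): offset=5, physical=[A,G,C,D,E,c,B], logical=[c,B,A,G,C,D,E]
After op 8 (rotate(+1)): offset=6, physical=[A,G,C,D,E,c,B], logical=[B,A,G,C,D,E,c]
After op 9 (swap(1, 2)): offset=6, physical=[G,A,C,D,E,c,B], logical=[B,G,A,C,D,E,c]
After op 10 (rotate(-2)): offset=4, physical=[G,A,C,D,E,c,B], logical=[E,c,B,G,A,C,D]

Answer: G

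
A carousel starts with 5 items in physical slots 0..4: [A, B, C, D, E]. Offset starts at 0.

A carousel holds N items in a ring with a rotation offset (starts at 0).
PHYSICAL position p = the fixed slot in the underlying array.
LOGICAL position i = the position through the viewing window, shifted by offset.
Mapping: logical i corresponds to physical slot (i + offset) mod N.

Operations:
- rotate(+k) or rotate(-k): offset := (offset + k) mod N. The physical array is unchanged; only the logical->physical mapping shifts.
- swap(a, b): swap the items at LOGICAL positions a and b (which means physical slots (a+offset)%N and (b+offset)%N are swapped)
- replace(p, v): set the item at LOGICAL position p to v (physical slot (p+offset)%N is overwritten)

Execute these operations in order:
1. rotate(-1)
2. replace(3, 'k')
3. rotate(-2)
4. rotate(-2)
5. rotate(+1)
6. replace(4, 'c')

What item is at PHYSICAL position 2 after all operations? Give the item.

After op 1 (rotate(-1)): offset=4, physical=[A,B,C,D,E], logical=[E,A,B,C,D]
After op 2 (replace(3, 'k')): offset=4, physical=[A,B,k,D,E], logical=[E,A,B,k,D]
After op 3 (rotate(-2)): offset=2, physical=[A,B,k,D,E], logical=[k,D,E,A,B]
After op 4 (rotate(-2)): offset=0, physical=[A,B,k,D,E], logical=[A,B,k,D,E]
After op 5 (rotate(+1)): offset=1, physical=[A,B,k,D,E], logical=[B,k,D,E,A]
After op 6 (replace(4, 'c')): offset=1, physical=[c,B,k,D,E], logical=[B,k,D,E,c]

Answer: k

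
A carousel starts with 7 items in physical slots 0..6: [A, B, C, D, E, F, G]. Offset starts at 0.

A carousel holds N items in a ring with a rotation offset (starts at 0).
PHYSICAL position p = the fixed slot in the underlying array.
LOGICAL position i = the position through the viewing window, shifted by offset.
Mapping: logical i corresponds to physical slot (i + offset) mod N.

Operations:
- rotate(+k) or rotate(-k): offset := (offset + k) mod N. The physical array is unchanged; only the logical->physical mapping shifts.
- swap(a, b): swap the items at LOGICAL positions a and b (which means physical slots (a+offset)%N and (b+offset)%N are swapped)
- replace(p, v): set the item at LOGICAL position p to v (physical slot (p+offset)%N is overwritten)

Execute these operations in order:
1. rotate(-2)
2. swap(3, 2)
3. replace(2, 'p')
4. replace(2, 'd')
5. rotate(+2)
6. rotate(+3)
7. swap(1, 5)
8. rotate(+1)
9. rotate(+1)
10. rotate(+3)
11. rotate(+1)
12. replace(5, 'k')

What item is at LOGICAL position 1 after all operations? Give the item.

Answer: D

Derivation:
After op 1 (rotate(-2)): offset=5, physical=[A,B,C,D,E,F,G], logical=[F,G,A,B,C,D,E]
After op 2 (swap(3, 2)): offset=5, physical=[B,A,C,D,E,F,G], logical=[F,G,B,A,C,D,E]
After op 3 (replace(2, 'p')): offset=5, physical=[p,A,C,D,E,F,G], logical=[F,G,p,A,C,D,E]
After op 4 (replace(2, 'd')): offset=5, physical=[d,A,C,D,E,F,G], logical=[F,G,d,A,C,D,E]
After op 5 (rotate(+2)): offset=0, physical=[d,A,C,D,E,F,G], logical=[d,A,C,D,E,F,G]
After op 6 (rotate(+3)): offset=3, physical=[d,A,C,D,E,F,G], logical=[D,E,F,G,d,A,C]
After op 7 (swap(1, 5)): offset=3, physical=[d,E,C,D,A,F,G], logical=[D,A,F,G,d,E,C]
After op 8 (rotate(+1)): offset=4, physical=[d,E,C,D,A,F,G], logical=[A,F,G,d,E,C,D]
After op 9 (rotate(+1)): offset=5, physical=[d,E,C,D,A,F,G], logical=[F,G,d,E,C,D,A]
After op 10 (rotate(+3)): offset=1, physical=[d,E,C,D,A,F,G], logical=[E,C,D,A,F,G,d]
After op 11 (rotate(+1)): offset=2, physical=[d,E,C,D,A,F,G], logical=[C,D,A,F,G,d,E]
After op 12 (replace(5, 'k')): offset=2, physical=[k,E,C,D,A,F,G], logical=[C,D,A,F,G,k,E]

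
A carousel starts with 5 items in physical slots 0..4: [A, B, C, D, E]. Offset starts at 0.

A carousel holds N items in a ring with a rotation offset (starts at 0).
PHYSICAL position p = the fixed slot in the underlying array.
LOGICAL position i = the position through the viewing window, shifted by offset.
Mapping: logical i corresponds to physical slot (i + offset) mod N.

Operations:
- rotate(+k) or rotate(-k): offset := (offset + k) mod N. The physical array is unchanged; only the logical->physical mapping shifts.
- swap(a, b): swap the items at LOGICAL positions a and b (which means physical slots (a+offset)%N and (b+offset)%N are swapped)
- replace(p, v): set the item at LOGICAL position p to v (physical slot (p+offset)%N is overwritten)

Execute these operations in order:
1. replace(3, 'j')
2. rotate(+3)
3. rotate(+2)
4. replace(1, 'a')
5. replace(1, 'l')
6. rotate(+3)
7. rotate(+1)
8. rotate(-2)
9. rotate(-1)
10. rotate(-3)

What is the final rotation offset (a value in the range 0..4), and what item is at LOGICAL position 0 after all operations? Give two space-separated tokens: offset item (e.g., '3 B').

After op 1 (replace(3, 'j')): offset=0, physical=[A,B,C,j,E], logical=[A,B,C,j,E]
After op 2 (rotate(+3)): offset=3, physical=[A,B,C,j,E], logical=[j,E,A,B,C]
After op 3 (rotate(+2)): offset=0, physical=[A,B,C,j,E], logical=[A,B,C,j,E]
After op 4 (replace(1, 'a')): offset=0, physical=[A,a,C,j,E], logical=[A,a,C,j,E]
After op 5 (replace(1, 'l')): offset=0, physical=[A,l,C,j,E], logical=[A,l,C,j,E]
After op 6 (rotate(+3)): offset=3, physical=[A,l,C,j,E], logical=[j,E,A,l,C]
After op 7 (rotate(+1)): offset=4, physical=[A,l,C,j,E], logical=[E,A,l,C,j]
After op 8 (rotate(-2)): offset=2, physical=[A,l,C,j,E], logical=[C,j,E,A,l]
After op 9 (rotate(-1)): offset=1, physical=[A,l,C,j,E], logical=[l,C,j,E,A]
After op 10 (rotate(-3)): offset=3, physical=[A,l,C,j,E], logical=[j,E,A,l,C]

Answer: 3 j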